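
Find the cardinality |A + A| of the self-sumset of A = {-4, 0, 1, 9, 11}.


A + A = {a + a' : a, a' ∈ A}; |A| = 5.
General bounds: 2|A| - 1 ≤ |A + A| ≤ |A|(|A|+1)/2, i.e. 9 ≤ |A + A| ≤ 15.
Lower bound 2|A|-1 is attained iff A is an arithmetic progression.
Enumerate sums a + a' for a ≤ a' (symmetric, so this suffices):
a = -4: -4+-4=-8, -4+0=-4, -4+1=-3, -4+9=5, -4+11=7
a = 0: 0+0=0, 0+1=1, 0+9=9, 0+11=11
a = 1: 1+1=2, 1+9=10, 1+11=12
a = 9: 9+9=18, 9+11=20
a = 11: 11+11=22
Distinct sums: {-8, -4, -3, 0, 1, 2, 5, 7, 9, 10, 11, 12, 18, 20, 22}
|A + A| = 15

|A + A| = 15


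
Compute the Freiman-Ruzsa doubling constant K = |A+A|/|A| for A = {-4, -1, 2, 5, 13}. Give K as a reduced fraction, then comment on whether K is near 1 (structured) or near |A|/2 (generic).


|A| = 5.
Compute A + A by enumerating all 25 pairs.
A + A = {-8, -5, -2, 1, 4, 7, 9, 10, 12, 15, 18, 26}, so |A + A| = 12.
K = |A + A| / |A| = 12/5 (already in lowest terms) ≈ 2.4000.
Reference: AP of size 5 gives K = 9/5 ≈ 1.8000; a fully generic set of size 5 gives K ≈ 3.0000.

|A| = 5, |A + A| = 12, K = 12/5.


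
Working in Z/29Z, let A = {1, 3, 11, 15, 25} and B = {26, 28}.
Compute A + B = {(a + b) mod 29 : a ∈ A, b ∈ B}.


Work in Z/29Z: reduce every sum a + b modulo 29.
Enumerate all 10 pairs:
a = 1: 1+26=27, 1+28=0
a = 3: 3+26=0, 3+28=2
a = 11: 11+26=8, 11+28=10
a = 15: 15+26=12, 15+28=14
a = 25: 25+26=22, 25+28=24
Distinct residues collected: {0, 2, 8, 10, 12, 14, 22, 24, 27}
|A + B| = 9 (out of 29 total residues).

A + B = {0, 2, 8, 10, 12, 14, 22, 24, 27}


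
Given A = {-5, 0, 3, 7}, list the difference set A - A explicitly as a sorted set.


A - A = {a - a' : a, a' ∈ A}.
Compute a - a' for each ordered pair (a, a'):
a = -5: -5--5=0, -5-0=-5, -5-3=-8, -5-7=-12
a = 0: 0--5=5, 0-0=0, 0-3=-3, 0-7=-7
a = 3: 3--5=8, 3-0=3, 3-3=0, 3-7=-4
a = 7: 7--5=12, 7-0=7, 7-3=4, 7-7=0
Collecting distinct values (and noting 0 appears from a-a):
A - A = {-12, -8, -7, -5, -4, -3, 0, 3, 4, 5, 7, 8, 12}
|A - A| = 13

A - A = {-12, -8, -7, -5, -4, -3, 0, 3, 4, 5, 7, 8, 12}


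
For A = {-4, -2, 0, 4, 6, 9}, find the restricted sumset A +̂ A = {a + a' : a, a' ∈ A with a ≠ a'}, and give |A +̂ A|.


Restricted sumset: A +̂ A = {a + a' : a ∈ A, a' ∈ A, a ≠ a'}.
Equivalently, take A + A and drop any sum 2a that is achievable ONLY as a + a for a ∈ A (i.e. sums representable only with equal summands).
Enumerate pairs (a, a') with a < a' (symmetric, so each unordered pair gives one sum; this covers all a ≠ a'):
  -4 + -2 = -6
  -4 + 0 = -4
  -4 + 4 = 0
  -4 + 6 = 2
  -4 + 9 = 5
  -2 + 0 = -2
  -2 + 4 = 2
  -2 + 6 = 4
  -2 + 9 = 7
  0 + 4 = 4
  0 + 6 = 6
  0 + 9 = 9
  4 + 6 = 10
  4 + 9 = 13
  6 + 9 = 15
Collected distinct sums: {-6, -4, -2, 0, 2, 4, 5, 6, 7, 9, 10, 13, 15}
|A +̂ A| = 13
(Reference bound: |A +̂ A| ≥ 2|A| - 3 for |A| ≥ 2, with |A| = 6 giving ≥ 9.)

|A +̂ A| = 13


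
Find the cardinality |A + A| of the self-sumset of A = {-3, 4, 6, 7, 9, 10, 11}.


A + A = {a + a' : a, a' ∈ A}; |A| = 7.
General bounds: 2|A| - 1 ≤ |A + A| ≤ |A|(|A|+1)/2, i.e. 13 ≤ |A + A| ≤ 28.
Lower bound 2|A|-1 is attained iff A is an arithmetic progression.
Enumerate sums a + a' for a ≤ a' (symmetric, so this suffices):
a = -3: -3+-3=-6, -3+4=1, -3+6=3, -3+7=4, -3+9=6, -3+10=7, -3+11=8
a = 4: 4+4=8, 4+6=10, 4+7=11, 4+9=13, 4+10=14, 4+11=15
a = 6: 6+6=12, 6+7=13, 6+9=15, 6+10=16, 6+11=17
a = 7: 7+7=14, 7+9=16, 7+10=17, 7+11=18
a = 9: 9+9=18, 9+10=19, 9+11=20
a = 10: 10+10=20, 10+11=21
a = 11: 11+11=22
Distinct sums: {-6, 1, 3, 4, 6, 7, 8, 10, 11, 12, 13, 14, 15, 16, 17, 18, 19, 20, 21, 22}
|A + A| = 20

|A + A| = 20


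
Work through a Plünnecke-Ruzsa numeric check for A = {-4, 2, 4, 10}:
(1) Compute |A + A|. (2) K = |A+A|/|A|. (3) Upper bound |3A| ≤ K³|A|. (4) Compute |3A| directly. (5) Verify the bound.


|A| = 4.
Step 1: Compute A + A by enumerating all 16 pairs.
A + A = {-8, -2, 0, 4, 6, 8, 12, 14, 20}, so |A + A| = 9.
Step 2: Doubling constant K = |A + A|/|A| = 9/4 = 9/4 ≈ 2.2500.
Step 3: Plünnecke-Ruzsa gives |3A| ≤ K³·|A| = (2.2500)³ · 4 ≈ 45.5625.
Step 4: Compute 3A = A + A + A directly by enumerating all triples (a,b,c) ∈ A³; |3A| = 16.
Step 5: Check 16 ≤ 45.5625? Yes ✓.

K = 9/4, Plünnecke-Ruzsa bound K³|A| ≈ 45.5625, |3A| = 16, inequality holds.


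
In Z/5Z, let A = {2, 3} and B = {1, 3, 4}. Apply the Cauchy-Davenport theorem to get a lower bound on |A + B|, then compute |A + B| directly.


Cauchy-Davenport: |A + B| ≥ min(p, |A| + |B| - 1) for A, B nonempty in Z/pZ.
|A| = 2, |B| = 3, p = 5.
CD lower bound = min(5, 2 + 3 - 1) = min(5, 4) = 4.
Compute A + B mod 5 directly:
a = 2: 2+1=3, 2+3=0, 2+4=1
a = 3: 3+1=4, 3+3=1, 3+4=2
A + B = {0, 1, 2, 3, 4}, so |A + B| = 5.
Verify: 5 ≥ 4? Yes ✓.

CD lower bound = 4, actual |A + B| = 5.


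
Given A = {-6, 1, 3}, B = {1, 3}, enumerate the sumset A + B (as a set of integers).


A + B = {a + b : a ∈ A, b ∈ B}.
Enumerate all |A|·|B| = 3·2 = 6 pairs (a, b) and collect distinct sums.
a = -6: -6+1=-5, -6+3=-3
a = 1: 1+1=2, 1+3=4
a = 3: 3+1=4, 3+3=6
Collecting distinct sums: A + B = {-5, -3, 2, 4, 6}
|A + B| = 5

A + B = {-5, -3, 2, 4, 6}


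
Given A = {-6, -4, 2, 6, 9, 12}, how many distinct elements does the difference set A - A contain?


A - A = {a - a' : a, a' ∈ A}; |A| = 6.
Bounds: 2|A|-1 ≤ |A - A| ≤ |A|² - |A| + 1, i.e. 11 ≤ |A - A| ≤ 31.
Note: 0 ∈ A - A always (from a - a). The set is symmetric: if d ∈ A - A then -d ∈ A - A.
Enumerate nonzero differences d = a - a' with a > a' (then include -d):
Positive differences: {2, 3, 4, 6, 7, 8, 10, 12, 13, 15, 16, 18}
Full difference set: {0} ∪ (positive diffs) ∪ (negative diffs).
|A - A| = 1 + 2·12 = 25 (matches direct enumeration: 25).

|A - A| = 25


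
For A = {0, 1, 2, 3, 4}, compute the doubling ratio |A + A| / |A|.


|A| = 5.
Compute A + A by enumerating all 25 pairs.
A + A = {0, 1, 2, 3, 4, 5, 6, 7, 8}, so |A + A| = 9.
K = |A + A| / |A| = 9/5 (already in lowest terms) ≈ 1.8000.
Reference: AP of size 5 gives K = 9/5 ≈ 1.8000; a fully generic set of size 5 gives K ≈ 3.0000.

|A| = 5, |A + A| = 9, K = 9/5.


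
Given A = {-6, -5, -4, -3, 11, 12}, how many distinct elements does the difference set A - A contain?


A - A = {a - a' : a, a' ∈ A}; |A| = 6.
Bounds: 2|A|-1 ≤ |A - A| ≤ |A|² - |A| + 1, i.e. 11 ≤ |A - A| ≤ 31.
Note: 0 ∈ A - A always (from a - a). The set is symmetric: if d ∈ A - A then -d ∈ A - A.
Enumerate nonzero differences d = a - a' with a > a' (then include -d):
Positive differences: {1, 2, 3, 14, 15, 16, 17, 18}
Full difference set: {0} ∪ (positive diffs) ∪ (negative diffs).
|A - A| = 1 + 2·8 = 17 (matches direct enumeration: 17).

|A - A| = 17


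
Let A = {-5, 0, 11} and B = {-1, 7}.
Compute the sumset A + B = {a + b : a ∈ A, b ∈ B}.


A + B = {a + b : a ∈ A, b ∈ B}.
Enumerate all |A|·|B| = 3·2 = 6 pairs (a, b) and collect distinct sums.
a = -5: -5+-1=-6, -5+7=2
a = 0: 0+-1=-1, 0+7=7
a = 11: 11+-1=10, 11+7=18
Collecting distinct sums: A + B = {-6, -1, 2, 7, 10, 18}
|A + B| = 6

A + B = {-6, -1, 2, 7, 10, 18}


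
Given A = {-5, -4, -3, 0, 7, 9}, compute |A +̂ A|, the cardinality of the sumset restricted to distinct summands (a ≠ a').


Restricted sumset: A +̂ A = {a + a' : a ∈ A, a' ∈ A, a ≠ a'}.
Equivalently, take A + A and drop any sum 2a that is achievable ONLY as a + a for a ∈ A (i.e. sums representable only with equal summands).
Enumerate pairs (a, a') with a < a' (symmetric, so each unordered pair gives one sum; this covers all a ≠ a'):
  -5 + -4 = -9
  -5 + -3 = -8
  -5 + 0 = -5
  -5 + 7 = 2
  -5 + 9 = 4
  -4 + -3 = -7
  -4 + 0 = -4
  -4 + 7 = 3
  -4 + 9 = 5
  -3 + 0 = -3
  -3 + 7 = 4
  -3 + 9 = 6
  0 + 7 = 7
  0 + 9 = 9
  7 + 9 = 16
Collected distinct sums: {-9, -8, -7, -5, -4, -3, 2, 3, 4, 5, 6, 7, 9, 16}
|A +̂ A| = 14
(Reference bound: |A +̂ A| ≥ 2|A| - 3 for |A| ≥ 2, with |A| = 6 giving ≥ 9.)

|A +̂ A| = 14


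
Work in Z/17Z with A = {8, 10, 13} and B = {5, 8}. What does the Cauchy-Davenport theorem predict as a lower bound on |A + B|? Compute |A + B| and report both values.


Cauchy-Davenport: |A + B| ≥ min(p, |A| + |B| - 1) for A, B nonempty in Z/pZ.
|A| = 3, |B| = 2, p = 17.
CD lower bound = min(17, 3 + 2 - 1) = min(17, 4) = 4.
Compute A + B mod 17 directly:
a = 8: 8+5=13, 8+8=16
a = 10: 10+5=15, 10+8=1
a = 13: 13+5=1, 13+8=4
A + B = {1, 4, 13, 15, 16}, so |A + B| = 5.
Verify: 5 ≥ 4? Yes ✓.

CD lower bound = 4, actual |A + B| = 5.


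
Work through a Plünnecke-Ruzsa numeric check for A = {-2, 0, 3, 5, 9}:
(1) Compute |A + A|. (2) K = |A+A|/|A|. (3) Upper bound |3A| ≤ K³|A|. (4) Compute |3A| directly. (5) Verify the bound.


|A| = 5.
Step 1: Compute A + A by enumerating all 25 pairs.
A + A = {-4, -2, 0, 1, 3, 5, 6, 7, 8, 9, 10, 12, 14, 18}, so |A + A| = 14.
Step 2: Doubling constant K = |A + A|/|A| = 14/5 = 14/5 ≈ 2.8000.
Step 3: Plünnecke-Ruzsa gives |3A| ≤ K³·|A| = (2.8000)³ · 5 ≈ 109.7600.
Step 4: Compute 3A = A + A + A directly by enumerating all triples (a,b,c) ∈ A³; |3A| = 26.
Step 5: Check 26 ≤ 109.7600? Yes ✓.

K = 14/5, Plünnecke-Ruzsa bound K³|A| ≈ 109.7600, |3A| = 26, inequality holds.


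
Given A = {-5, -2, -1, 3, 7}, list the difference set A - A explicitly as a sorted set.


A - A = {a - a' : a, a' ∈ A}.
Compute a - a' for each ordered pair (a, a'):
a = -5: -5--5=0, -5--2=-3, -5--1=-4, -5-3=-8, -5-7=-12
a = -2: -2--5=3, -2--2=0, -2--1=-1, -2-3=-5, -2-7=-9
a = -1: -1--5=4, -1--2=1, -1--1=0, -1-3=-4, -1-7=-8
a = 3: 3--5=8, 3--2=5, 3--1=4, 3-3=0, 3-7=-4
a = 7: 7--5=12, 7--2=9, 7--1=8, 7-3=4, 7-7=0
Collecting distinct values (and noting 0 appears from a-a):
A - A = {-12, -9, -8, -5, -4, -3, -1, 0, 1, 3, 4, 5, 8, 9, 12}
|A - A| = 15

A - A = {-12, -9, -8, -5, -4, -3, -1, 0, 1, 3, 4, 5, 8, 9, 12}


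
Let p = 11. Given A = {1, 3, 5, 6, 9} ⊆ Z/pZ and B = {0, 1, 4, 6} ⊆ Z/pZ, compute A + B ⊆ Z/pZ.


Work in Z/11Z: reduce every sum a + b modulo 11.
Enumerate all 20 pairs:
a = 1: 1+0=1, 1+1=2, 1+4=5, 1+6=7
a = 3: 3+0=3, 3+1=4, 3+4=7, 3+6=9
a = 5: 5+0=5, 5+1=6, 5+4=9, 5+6=0
a = 6: 6+0=6, 6+1=7, 6+4=10, 6+6=1
a = 9: 9+0=9, 9+1=10, 9+4=2, 9+6=4
Distinct residues collected: {0, 1, 2, 3, 4, 5, 6, 7, 9, 10}
|A + B| = 10 (out of 11 total residues).

A + B = {0, 1, 2, 3, 4, 5, 6, 7, 9, 10}


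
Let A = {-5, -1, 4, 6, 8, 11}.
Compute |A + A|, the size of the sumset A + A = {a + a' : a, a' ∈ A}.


A + A = {a + a' : a, a' ∈ A}; |A| = 6.
General bounds: 2|A| - 1 ≤ |A + A| ≤ |A|(|A|+1)/2, i.e. 11 ≤ |A + A| ≤ 21.
Lower bound 2|A|-1 is attained iff A is an arithmetic progression.
Enumerate sums a + a' for a ≤ a' (symmetric, so this suffices):
a = -5: -5+-5=-10, -5+-1=-6, -5+4=-1, -5+6=1, -5+8=3, -5+11=6
a = -1: -1+-1=-2, -1+4=3, -1+6=5, -1+8=7, -1+11=10
a = 4: 4+4=8, 4+6=10, 4+8=12, 4+11=15
a = 6: 6+6=12, 6+8=14, 6+11=17
a = 8: 8+8=16, 8+11=19
a = 11: 11+11=22
Distinct sums: {-10, -6, -2, -1, 1, 3, 5, 6, 7, 8, 10, 12, 14, 15, 16, 17, 19, 22}
|A + A| = 18

|A + A| = 18


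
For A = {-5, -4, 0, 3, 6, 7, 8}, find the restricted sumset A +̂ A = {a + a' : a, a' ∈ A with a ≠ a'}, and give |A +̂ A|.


Restricted sumset: A +̂ A = {a + a' : a ∈ A, a' ∈ A, a ≠ a'}.
Equivalently, take A + A and drop any sum 2a that is achievable ONLY as a + a for a ∈ A (i.e. sums representable only with equal summands).
Enumerate pairs (a, a') with a < a' (symmetric, so each unordered pair gives one sum; this covers all a ≠ a'):
  -5 + -4 = -9
  -5 + 0 = -5
  -5 + 3 = -2
  -5 + 6 = 1
  -5 + 7 = 2
  -5 + 8 = 3
  -4 + 0 = -4
  -4 + 3 = -1
  -4 + 6 = 2
  -4 + 7 = 3
  -4 + 8 = 4
  0 + 3 = 3
  0 + 6 = 6
  0 + 7 = 7
  0 + 8 = 8
  3 + 6 = 9
  3 + 7 = 10
  3 + 8 = 11
  6 + 7 = 13
  6 + 8 = 14
  7 + 8 = 15
Collected distinct sums: {-9, -5, -4, -2, -1, 1, 2, 3, 4, 6, 7, 8, 9, 10, 11, 13, 14, 15}
|A +̂ A| = 18
(Reference bound: |A +̂ A| ≥ 2|A| - 3 for |A| ≥ 2, with |A| = 7 giving ≥ 11.)

|A +̂ A| = 18


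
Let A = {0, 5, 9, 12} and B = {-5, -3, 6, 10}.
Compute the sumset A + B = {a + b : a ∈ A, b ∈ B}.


A + B = {a + b : a ∈ A, b ∈ B}.
Enumerate all |A|·|B| = 4·4 = 16 pairs (a, b) and collect distinct sums.
a = 0: 0+-5=-5, 0+-3=-3, 0+6=6, 0+10=10
a = 5: 5+-5=0, 5+-3=2, 5+6=11, 5+10=15
a = 9: 9+-5=4, 9+-3=6, 9+6=15, 9+10=19
a = 12: 12+-5=7, 12+-3=9, 12+6=18, 12+10=22
Collecting distinct sums: A + B = {-5, -3, 0, 2, 4, 6, 7, 9, 10, 11, 15, 18, 19, 22}
|A + B| = 14

A + B = {-5, -3, 0, 2, 4, 6, 7, 9, 10, 11, 15, 18, 19, 22}


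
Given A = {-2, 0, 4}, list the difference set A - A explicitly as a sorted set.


A - A = {a - a' : a, a' ∈ A}.
Compute a - a' for each ordered pair (a, a'):
a = -2: -2--2=0, -2-0=-2, -2-4=-6
a = 0: 0--2=2, 0-0=0, 0-4=-4
a = 4: 4--2=6, 4-0=4, 4-4=0
Collecting distinct values (and noting 0 appears from a-a):
A - A = {-6, -4, -2, 0, 2, 4, 6}
|A - A| = 7

A - A = {-6, -4, -2, 0, 2, 4, 6}


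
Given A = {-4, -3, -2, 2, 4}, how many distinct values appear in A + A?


A + A = {a + a' : a, a' ∈ A}; |A| = 5.
General bounds: 2|A| - 1 ≤ |A + A| ≤ |A|(|A|+1)/2, i.e. 9 ≤ |A + A| ≤ 15.
Lower bound 2|A|-1 is attained iff A is an arithmetic progression.
Enumerate sums a + a' for a ≤ a' (symmetric, so this suffices):
a = -4: -4+-4=-8, -4+-3=-7, -4+-2=-6, -4+2=-2, -4+4=0
a = -3: -3+-3=-6, -3+-2=-5, -3+2=-1, -3+4=1
a = -2: -2+-2=-4, -2+2=0, -2+4=2
a = 2: 2+2=4, 2+4=6
a = 4: 4+4=8
Distinct sums: {-8, -7, -6, -5, -4, -2, -1, 0, 1, 2, 4, 6, 8}
|A + A| = 13

|A + A| = 13


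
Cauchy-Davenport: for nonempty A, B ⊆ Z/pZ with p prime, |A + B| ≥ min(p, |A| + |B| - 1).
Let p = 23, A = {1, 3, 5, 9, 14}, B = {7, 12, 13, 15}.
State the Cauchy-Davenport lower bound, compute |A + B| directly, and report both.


Cauchy-Davenport: |A + B| ≥ min(p, |A| + |B| - 1) for A, B nonempty in Z/pZ.
|A| = 5, |B| = 4, p = 23.
CD lower bound = min(23, 5 + 4 - 1) = min(23, 8) = 8.
Compute A + B mod 23 directly:
a = 1: 1+7=8, 1+12=13, 1+13=14, 1+15=16
a = 3: 3+7=10, 3+12=15, 3+13=16, 3+15=18
a = 5: 5+7=12, 5+12=17, 5+13=18, 5+15=20
a = 9: 9+7=16, 9+12=21, 9+13=22, 9+15=1
a = 14: 14+7=21, 14+12=3, 14+13=4, 14+15=6
A + B = {1, 3, 4, 6, 8, 10, 12, 13, 14, 15, 16, 17, 18, 20, 21, 22}, so |A + B| = 16.
Verify: 16 ≥ 8? Yes ✓.

CD lower bound = 8, actual |A + B| = 16.


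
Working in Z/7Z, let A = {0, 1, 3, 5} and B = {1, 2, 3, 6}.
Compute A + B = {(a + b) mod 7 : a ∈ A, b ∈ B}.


Work in Z/7Z: reduce every sum a + b modulo 7.
Enumerate all 16 pairs:
a = 0: 0+1=1, 0+2=2, 0+3=3, 0+6=6
a = 1: 1+1=2, 1+2=3, 1+3=4, 1+6=0
a = 3: 3+1=4, 3+2=5, 3+3=6, 3+6=2
a = 5: 5+1=6, 5+2=0, 5+3=1, 5+6=4
Distinct residues collected: {0, 1, 2, 3, 4, 5, 6}
|A + B| = 7 (out of 7 total residues).

A + B = {0, 1, 2, 3, 4, 5, 6}


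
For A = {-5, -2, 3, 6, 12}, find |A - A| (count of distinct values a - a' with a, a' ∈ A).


A - A = {a - a' : a, a' ∈ A}; |A| = 5.
Bounds: 2|A|-1 ≤ |A - A| ≤ |A|² - |A| + 1, i.e. 9 ≤ |A - A| ≤ 21.
Note: 0 ∈ A - A always (from a - a). The set is symmetric: if d ∈ A - A then -d ∈ A - A.
Enumerate nonzero differences d = a - a' with a > a' (then include -d):
Positive differences: {3, 5, 6, 8, 9, 11, 14, 17}
Full difference set: {0} ∪ (positive diffs) ∪ (negative diffs).
|A - A| = 1 + 2·8 = 17 (matches direct enumeration: 17).

|A - A| = 17


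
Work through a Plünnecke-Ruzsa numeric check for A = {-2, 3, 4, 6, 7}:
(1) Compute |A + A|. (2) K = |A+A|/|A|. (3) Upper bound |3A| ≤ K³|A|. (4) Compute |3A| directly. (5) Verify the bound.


|A| = 5.
Step 1: Compute A + A by enumerating all 25 pairs.
A + A = {-4, 1, 2, 4, 5, 6, 7, 8, 9, 10, 11, 12, 13, 14}, so |A + A| = 14.
Step 2: Doubling constant K = |A + A|/|A| = 14/5 = 14/5 ≈ 2.8000.
Step 3: Plünnecke-Ruzsa gives |3A| ≤ K³·|A| = (2.8000)³ · 5 ≈ 109.7600.
Step 4: Compute 3A = A + A + A directly by enumerating all triples (a,b,c) ∈ A³; |3A| = 23.
Step 5: Check 23 ≤ 109.7600? Yes ✓.

K = 14/5, Plünnecke-Ruzsa bound K³|A| ≈ 109.7600, |3A| = 23, inequality holds.


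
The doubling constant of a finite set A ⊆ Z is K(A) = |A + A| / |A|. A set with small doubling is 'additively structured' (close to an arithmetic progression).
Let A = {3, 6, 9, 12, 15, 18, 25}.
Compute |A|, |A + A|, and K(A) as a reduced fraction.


|A| = 7.
Compute A + A by enumerating all 49 pairs.
A + A = {6, 9, 12, 15, 18, 21, 24, 27, 28, 30, 31, 33, 34, 36, 37, 40, 43, 50}, so |A + A| = 18.
K = |A + A| / |A| = 18/7 (already in lowest terms) ≈ 2.5714.
Reference: AP of size 7 gives K = 13/7 ≈ 1.8571; a fully generic set of size 7 gives K ≈ 4.0000.

|A| = 7, |A + A| = 18, K = 18/7.


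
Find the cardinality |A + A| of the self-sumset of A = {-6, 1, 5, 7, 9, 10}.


A + A = {a + a' : a, a' ∈ A}; |A| = 6.
General bounds: 2|A| - 1 ≤ |A + A| ≤ |A|(|A|+1)/2, i.e. 11 ≤ |A + A| ≤ 21.
Lower bound 2|A|-1 is attained iff A is an arithmetic progression.
Enumerate sums a + a' for a ≤ a' (symmetric, so this suffices):
a = -6: -6+-6=-12, -6+1=-5, -6+5=-1, -6+7=1, -6+9=3, -6+10=4
a = 1: 1+1=2, 1+5=6, 1+7=8, 1+9=10, 1+10=11
a = 5: 5+5=10, 5+7=12, 5+9=14, 5+10=15
a = 7: 7+7=14, 7+9=16, 7+10=17
a = 9: 9+9=18, 9+10=19
a = 10: 10+10=20
Distinct sums: {-12, -5, -1, 1, 2, 3, 4, 6, 8, 10, 11, 12, 14, 15, 16, 17, 18, 19, 20}
|A + A| = 19

|A + A| = 19


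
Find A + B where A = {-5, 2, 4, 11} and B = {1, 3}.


A + B = {a + b : a ∈ A, b ∈ B}.
Enumerate all |A|·|B| = 4·2 = 8 pairs (a, b) and collect distinct sums.
a = -5: -5+1=-4, -5+3=-2
a = 2: 2+1=3, 2+3=5
a = 4: 4+1=5, 4+3=7
a = 11: 11+1=12, 11+3=14
Collecting distinct sums: A + B = {-4, -2, 3, 5, 7, 12, 14}
|A + B| = 7

A + B = {-4, -2, 3, 5, 7, 12, 14}


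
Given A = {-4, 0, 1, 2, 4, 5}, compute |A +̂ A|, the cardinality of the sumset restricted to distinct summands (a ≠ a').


Restricted sumset: A +̂ A = {a + a' : a ∈ A, a' ∈ A, a ≠ a'}.
Equivalently, take A + A and drop any sum 2a that is achievable ONLY as a + a for a ∈ A (i.e. sums representable only with equal summands).
Enumerate pairs (a, a') with a < a' (symmetric, so each unordered pair gives one sum; this covers all a ≠ a'):
  -4 + 0 = -4
  -4 + 1 = -3
  -4 + 2 = -2
  -4 + 4 = 0
  -4 + 5 = 1
  0 + 1 = 1
  0 + 2 = 2
  0 + 4 = 4
  0 + 5 = 5
  1 + 2 = 3
  1 + 4 = 5
  1 + 5 = 6
  2 + 4 = 6
  2 + 5 = 7
  4 + 5 = 9
Collected distinct sums: {-4, -3, -2, 0, 1, 2, 3, 4, 5, 6, 7, 9}
|A +̂ A| = 12
(Reference bound: |A +̂ A| ≥ 2|A| - 3 for |A| ≥ 2, with |A| = 6 giving ≥ 9.)

|A +̂ A| = 12


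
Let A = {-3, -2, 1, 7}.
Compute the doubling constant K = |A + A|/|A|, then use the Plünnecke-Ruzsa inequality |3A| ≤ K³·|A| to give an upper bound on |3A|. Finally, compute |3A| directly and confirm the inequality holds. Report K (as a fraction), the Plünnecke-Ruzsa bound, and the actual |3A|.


|A| = 4.
Step 1: Compute A + A by enumerating all 16 pairs.
A + A = {-6, -5, -4, -2, -1, 2, 4, 5, 8, 14}, so |A + A| = 10.
Step 2: Doubling constant K = |A + A|/|A| = 10/4 = 10/4 ≈ 2.5000.
Step 3: Plünnecke-Ruzsa gives |3A| ≤ K³·|A| = (2.5000)³ · 4 ≈ 62.5000.
Step 4: Compute 3A = A + A + A directly by enumerating all triples (a,b,c) ∈ A³; |3A| = 19.
Step 5: Check 19 ≤ 62.5000? Yes ✓.

K = 10/4, Plünnecke-Ruzsa bound K³|A| ≈ 62.5000, |3A| = 19, inequality holds.


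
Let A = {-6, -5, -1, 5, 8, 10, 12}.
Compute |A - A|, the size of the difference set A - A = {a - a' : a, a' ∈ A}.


A - A = {a - a' : a, a' ∈ A}; |A| = 7.
Bounds: 2|A|-1 ≤ |A - A| ≤ |A|² - |A| + 1, i.e. 13 ≤ |A - A| ≤ 43.
Note: 0 ∈ A - A always (from a - a). The set is symmetric: if d ∈ A - A then -d ∈ A - A.
Enumerate nonzero differences d = a - a' with a > a' (then include -d):
Positive differences: {1, 2, 3, 4, 5, 6, 7, 9, 10, 11, 13, 14, 15, 16, 17, 18}
Full difference set: {0} ∪ (positive diffs) ∪ (negative diffs).
|A - A| = 1 + 2·16 = 33 (matches direct enumeration: 33).

|A - A| = 33


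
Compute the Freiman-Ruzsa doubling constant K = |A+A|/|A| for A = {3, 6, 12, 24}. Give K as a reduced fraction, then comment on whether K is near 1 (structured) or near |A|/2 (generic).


|A| = 4.
Compute A + A by enumerating all 16 pairs.
A + A = {6, 9, 12, 15, 18, 24, 27, 30, 36, 48}, so |A + A| = 10.
K = |A + A| / |A| = 10/4 = 5/2 ≈ 2.5000.
Reference: AP of size 4 gives K = 7/4 ≈ 1.7500; a fully generic set of size 4 gives K ≈ 2.5000.

|A| = 4, |A + A| = 10, K = 10/4 = 5/2.


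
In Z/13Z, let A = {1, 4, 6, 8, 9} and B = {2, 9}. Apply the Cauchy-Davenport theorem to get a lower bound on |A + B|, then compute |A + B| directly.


Cauchy-Davenport: |A + B| ≥ min(p, |A| + |B| - 1) for A, B nonempty in Z/pZ.
|A| = 5, |B| = 2, p = 13.
CD lower bound = min(13, 5 + 2 - 1) = min(13, 6) = 6.
Compute A + B mod 13 directly:
a = 1: 1+2=3, 1+9=10
a = 4: 4+2=6, 4+9=0
a = 6: 6+2=8, 6+9=2
a = 8: 8+2=10, 8+9=4
a = 9: 9+2=11, 9+9=5
A + B = {0, 2, 3, 4, 5, 6, 8, 10, 11}, so |A + B| = 9.
Verify: 9 ≥ 6? Yes ✓.

CD lower bound = 6, actual |A + B| = 9.


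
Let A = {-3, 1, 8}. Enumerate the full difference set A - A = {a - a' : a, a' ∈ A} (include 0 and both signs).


A - A = {a - a' : a, a' ∈ A}.
Compute a - a' for each ordered pair (a, a'):
a = -3: -3--3=0, -3-1=-4, -3-8=-11
a = 1: 1--3=4, 1-1=0, 1-8=-7
a = 8: 8--3=11, 8-1=7, 8-8=0
Collecting distinct values (and noting 0 appears from a-a):
A - A = {-11, -7, -4, 0, 4, 7, 11}
|A - A| = 7

A - A = {-11, -7, -4, 0, 4, 7, 11}


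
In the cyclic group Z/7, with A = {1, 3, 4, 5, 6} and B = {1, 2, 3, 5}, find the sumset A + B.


Work in Z/7Z: reduce every sum a + b modulo 7.
Enumerate all 20 pairs:
a = 1: 1+1=2, 1+2=3, 1+3=4, 1+5=6
a = 3: 3+1=4, 3+2=5, 3+3=6, 3+5=1
a = 4: 4+1=5, 4+2=6, 4+3=0, 4+5=2
a = 5: 5+1=6, 5+2=0, 5+3=1, 5+5=3
a = 6: 6+1=0, 6+2=1, 6+3=2, 6+5=4
Distinct residues collected: {0, 1, 2, 3, 4, 5, 6}
|A + B| = 7 (out of 7 total residues).

A + B = {0, 1, 2, 3, 4, 5, 6}


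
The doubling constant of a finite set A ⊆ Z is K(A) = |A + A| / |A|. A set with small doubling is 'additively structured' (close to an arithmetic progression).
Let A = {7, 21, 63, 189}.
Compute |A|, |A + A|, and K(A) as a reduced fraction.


|A| = 4.
Compute A + A by enumerating all 16 pairs.
A + A = {14, 28, 42, 70, 84, 126, 196, 210, 252, 378}, so |A + A| = 10.
K = |A + A| / |A| = 10/4 = 5/2 ≈ 2.5000.
Reference: AP of size 4 gives K = 7/4 ≈ 1.7500; a fully generic set of size 4 gives K ≈ 2.5000.

|A| = 4, |A + A| = 10, K = 10/4 = 5/2.


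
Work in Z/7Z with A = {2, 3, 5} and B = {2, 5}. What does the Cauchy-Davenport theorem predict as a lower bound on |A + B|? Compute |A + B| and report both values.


Cauchy-Davenport: |A + B| ≥ min(p, |A| + |B| - 1) for A, B nonempty in Z/pZ.
|A| = 3, |B| = 2, p = 7.
CD lower bound = min(7, 3 + 2 - 1) = min(7, 4) = 4.
Compute A + B mod 7 directly:
a = 2: 2+2=4, 2+5=0
a = 3: 3+2=5, 3+5=1
a = 5: 5+2=0, 5+5=3
A + B = {0, 1, 3, 4, 5}, so |A + B| = 5.
Verify: 5 ≥ 4? Yes ✓.

CD lower bound = 4, actual |A + B| = 5.


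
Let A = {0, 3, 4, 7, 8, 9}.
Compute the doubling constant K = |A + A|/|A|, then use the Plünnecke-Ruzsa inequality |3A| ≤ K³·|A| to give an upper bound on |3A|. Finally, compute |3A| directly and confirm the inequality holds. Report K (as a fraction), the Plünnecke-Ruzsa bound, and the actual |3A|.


|A| = 6.
Step 1: Compute A + A by enumerating all 36 pairs.
A + A = {0, 3, 4, 6, 7, 8, 9, 10, 11, 12, 13, 14, 15, 16, 17, 18}, so |A + A| = 16.
Step 2: Doubling constant K = |A + A|/|A| = 16/6 = 16/6 ≈ 2.6667.
Step 3: Plünnecke-Ruzsa gives |3A| ≤ K³·|A| = (2.6667)³ · 6 ≈ 113.7778.
Step 4: Compute 3A = A + A + A directly by enumerating all triples (a,b,c) ∈ A³; |3A| = 25.
Step 5: Check 25 ≤ 113.7778? Yes ✓.

K = 16/6, Plünnecke-Ruzsa bound K³|A| ≈ 113.7778, |3A| = 25, inequality holds.


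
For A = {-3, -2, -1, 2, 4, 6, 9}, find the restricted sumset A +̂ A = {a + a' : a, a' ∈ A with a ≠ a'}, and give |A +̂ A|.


Restricted sumset: A +̂ A = {a + a' : a ∈ A, a' ∈ A, a ≠ a'}.
Equivalently, take A + A and drop any sum 2a that is achievable ONLY as a + a for a ∈ A (i.e. sums representable only with equal summands).
Enumerate pairs (a, a') with a < a' (symmetric, so each unordered pair gives one sum; this covers all a ≠ a'):
  -3 + -2 = -5
  -3 + -1 = -4
  -3 + 2 = -1
  -3 + 4 = 1
  -3 + 6 = 3
  -3 + 9 = 6
  -2 + -1 = -3
  -2 + 2 = 0
  -2 + 4 = 2
  -2 + 6 = 4
  -2 + 9 = 7
  -1 + 2 = 1
  -1 + 4 = 3
  -1 + 6 = 5
  -1 + 9 = 8
  2 + 4 = 6
  2 + 6 = 8
  2 + 9 = 11
  4 + 6 = 10
  4 + 9 = 13
  6 + 9 = 15
Collected distinct sums: {-5, -4, -3, -1, 0, 1, 2, 3, 4, 5, 6, 7, 8, 10, 11, 13, 15}
|A +̂ A| = 17
(Reference bound: |A +̂ A| ≥ 2|A| - 3 for |A| ≥ 2, with |A| = 7 giving ≥ 11.)

|A +̂ A| = 17


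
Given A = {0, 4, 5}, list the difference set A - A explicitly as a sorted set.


A - A = {a - a' : a, a' ∈ A}.
Compute a - a' for each ordered pair (a, a'):
a = 0: 0-0=0, 0-4=-4, 0-5=-5
a = 4: 4-0=4, 4-4=0, 4-5=-1
a = 5: 5-0=5, 5-4=1, 5-5=0
Collecting distinct values (and noting 0 appears from a-a):
A - A = {-5, -4, -1, 0, 1, 4, 5}
|A - A| = 7

A - A = {-5, -4, -1, 0, 1, 4, 5}


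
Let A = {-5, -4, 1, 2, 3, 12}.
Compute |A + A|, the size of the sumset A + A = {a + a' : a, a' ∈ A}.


A + A = {a + a' : a, a' ∈ A}; |A| = 6.
General bounds: 2|A| - 1 ≤ |A + A| ≤ |A|(|A|+1)/2, i.e. 11 ≤ |A + A| ≤ 21.
Lower bound 2|A|-1 is attained iff A is an arithmetic progression.
Enumerate sums a + a' for a ≤ a' (symmetric, so this suffices):
a = -5: -5+-5=-10, -5+-4=-9, -5+1=-4, -5+2=-3, -5+3=-2, -5+12=7
a = -4: -4+-4=-8, -4+1=-3, -4+2=-2, -4+3=-1, -4+12=8
a = 1: 1+1=2, 1+2=3, 1+3=4, 1+12=13
a = 2: 2+2=4, 2+3=5, 2+12=14
a = 3: 3+3=6, 3+12=15
a = 12: 12+12=24
Distinct sums: {-10, -9, -8, -4, -3, -2, -1, 2, 3, 4, 5, 6, 7, 8, 13, 14, 15, 24}
|A + A| = 18

|A + A| = 18


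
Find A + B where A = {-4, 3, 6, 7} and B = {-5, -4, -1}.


A + B = {a + b : a ∈ A, b ∈ B}.
Enumerate all |A|·|B| = 4·3 = 12 pairs (a, b) and collect distinct sums.
a = -4: -4+-5=-9, -4+-4=-8, -4+-1=-5
a = 3: 3+-5=-2, 3+-4=-1, 3+-1=2
a = 6: 6+-5=1, 6+-4=2, 6+-1=5
a = 7: 7+-5=2, 7+-4=3, 7+-1=6
Collecting distinct sums: A + B = {-9, -8, -5, -2, -1, 1, 2, 3, 5, 6}
|A + B| = 10

A + B = {-9, -8, -5, -2, -1, 1, 2, 3, 5, 6}


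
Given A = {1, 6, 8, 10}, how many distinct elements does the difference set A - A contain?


A - A = {a - a' : a, a' ∈ A}; |A| = 4.
Bounds: 2|A|-1 ≤ |A - A| ≤ |A|² - |A| + 1, i.e. 7 ≤ |A - A| ≤ 13.
Note: 0 ∈ A - A always (from a - a). The set is symmetric: if d ∈ A - A then -d ∈ A - A.
Enumerate nonzero differences d = a - a' with a > a' (then include -d):
Positive differences: {2, 4, 5, 7, 9}
Full difference set: {0} ∪ (positive diffs) ∪ (negative diffs).
|A - A| = 1 + 2·5 = 11 (matches direct enumeration: 11).

|A - A| = 11


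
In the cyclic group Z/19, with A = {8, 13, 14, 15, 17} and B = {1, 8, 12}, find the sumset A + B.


Work in Z/19Z: reduce every sum a + b modulo 19.
Enumerate all 15 pairs:
a = 8: 8+1=9, 8+8=16, 8+12=1
a = 13: 13+1=14, 13+8=2, 13+12=6
a = 14: 14+1=15, 14+8=3, 14+12=7
a = 15: 15+1=16, 15+8=4, 15+12=8
a = 17: 17+1=18, 17+8=6, 17+12=10
Distinct residues collected: {1, 2, 3, 4, 6, 7, 8, 9, 10, 14, 15, 16, 18}
|A + B| = 13 (out of 19 total residues).

A + B = {1, 2, 3, 4, 6, 7, 8, 9, 10, 14, 15, 16, 18}


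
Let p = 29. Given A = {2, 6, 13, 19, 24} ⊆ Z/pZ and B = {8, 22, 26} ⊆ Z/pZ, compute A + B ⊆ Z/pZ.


Work in Z/29Z: reduce every sum a + b modulo 29.
Enumerate all 15 pairs:
a = 2: 2+8=10, 2+22=24, 2+26=28
a = 6: 6+8=14, 6+22=28, 6+26=3
a = 13: 13+8=21, 13+22=6, 13+26=10
a = 19: 19+8=27, 19+22=12, 19+26=16
a = 24: 24+8=3, 24+22=17, 24+26=21
Distinct residues collected: {3, 6, 10, 12, 14, 16, 17, 21, 24, 27, 28}
|A + B| = 11 (out of 29 total residues).

A + B = {3, 6, 10, 12, 14, 16, 17, 21, 24, 27, 28}


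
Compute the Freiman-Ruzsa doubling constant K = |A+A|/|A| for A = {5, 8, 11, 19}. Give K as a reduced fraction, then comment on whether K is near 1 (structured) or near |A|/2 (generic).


|A| = 4.
Compute A + A by enumerating all 16 pairs.
A + A = {10, 13, 16, 19, 22, 24, 27, 30, 38}, so |A + A| = 9.
K = |A + A| / |A| = 9/4 (already in lowest terms) ≈ 2.2500.
Reference: AP of size 4 gives K = 7/4 ≈ 1.7500; a fully generic set of size 4 gives K ≈ 2.5000.

|A| = 4, |A + A| = 9, K = 9/4.


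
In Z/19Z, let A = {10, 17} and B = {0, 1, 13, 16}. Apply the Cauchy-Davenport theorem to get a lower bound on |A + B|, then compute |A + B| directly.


Cauchy-Davenport: |A + B| ≥ min(p, |A| + |B| - 1) for A, B nonempty in Z/pZ.
|A| = 2, |B| = 4, p = 19.
CD lower bound = min(19, 2 + 4 - 1) = min(19, 5) = 5.
Compute A + B mod 19 directly:
a = 10: 10+0=10, 10+1=11, 10+13=4, 10+16=7
a = 17: 17+0=17, 17+1=18, 17+13=11, 17+16=14
A + B = {4, 7, 10, 11, 14, 17, 18}, so |A + B| = 7.
Verify: 7 ≥ 5? Yes ✓.

CD lower bound = 5, actual |A + B| = 7.


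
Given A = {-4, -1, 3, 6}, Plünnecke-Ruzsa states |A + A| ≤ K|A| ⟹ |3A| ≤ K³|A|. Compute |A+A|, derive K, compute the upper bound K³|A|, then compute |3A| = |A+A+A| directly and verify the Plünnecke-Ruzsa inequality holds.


|A| = 4.
Step 1: Compute A + A by enumerating all 16 pairs.
A + A = {-8, -5, -2, -1, 2, 5, 6, 9, 12}, so |A + A| = 9.
Step 2: Doubling constant K = |A + A|/|A| = 9/4 = 9/4 ≈ 2.2500.
Step 3: Plünnecke-Ruzsa gives |3A| ≤ K³·|A| = (2.2500)³ · 4 ≈ 45.5625.
Step 4: Compute 3A = A + A + A directly by enumerating all triples (a,b,c) ∈ A³; |3A| = 16.
Step 5: Check 16 ≤ 45.5625? Yes ✓.

K = 9/4, Plünnecke-Ruzsa bound K³|A| ≈ 45.5625, |3A| = 16, inequality holds.


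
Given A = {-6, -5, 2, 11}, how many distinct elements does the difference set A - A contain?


A - A = {a - a' : a, a' ∈ A}; |A| = 4.
Bounds: 2|A|-1 ≤ |A - A| ≤ |A|² - |A| + 1, i.e. 7 ≤ |A - A| ≤ 13.
Note: 0 ∈ A - A always (from a - a). The set is symmetric: if d ∈ A - A then -d ∈ A - A.
Enumerate nonzero differences d = a - a' with a > a' (then include -d):
Positive differences: {1, 7, 8, 9, 16, 17}
Full difference set: {0} ∪ (positive diffs) ∪ (negative diffs).
|A - A| = 1 + 2·6 = 13 (matches direct enumeration: 13).

|A - A| = 13


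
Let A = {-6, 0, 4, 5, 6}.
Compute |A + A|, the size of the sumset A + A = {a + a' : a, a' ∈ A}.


A + A = {a + a' : a, a' ∈ A}; |A| = 5.
General bounds: 2|A| - 1 ≤ |A + A| ≤ |A|(|A|+1)/2, i.e. 9 ≤ |A + A| ≤ 15.
Lower bound 2|A|-1 is attained iff A is an arithmetic progression.
Enumerate sums a + a' for a ≤ a' (symmetric, so this suffices):
a = -6: -6+-6=-12, -6+0=-6, -6+4=-2, -6+5=-1, -6+6=0
a = 0: 0+0=0, 0+4=4, 0+5=5, 0+6=6
a = 4: 4+4=8, 4+5=9, 4+6=10
a = 5: 5+5=10, 5+6=11
a = 6: 6+6=12
Distinct sums: {-12, -6, -2, -1, 0, 4, 5, 6, 8, 9, 10, 11, 12}
|A + A| = 13

|A + A| = 13


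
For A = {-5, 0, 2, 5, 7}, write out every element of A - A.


A - A = {a - a' : a, a' ∈ A}.
Compute a - a' for each ordered pair (a, a'):
a = -5: -5--5=0, -5-0=-5, -5-2=-7, -5-5=-10, -5-7=-12
a = 0: 0--5=5, 0-0=0, 0-2=-2, 0-5=-5, 0-7=-7
a = 2: 2--5=7, 2-0=2, 2-2=0, 2-5=-3, 2-7=-5
a = 5: 5--5=10, 5-0=5, 5-2=3, 5-5=0, 5-7=-2
a = 7: 7--5=12, 7-0=7, 7-2=5, 7-5=2, 7-7=0
Collecting distinct values (and noting 0 appears from a-a):
A - A = {-12, -10, -7, -5, -3, -2, 0, 2, 3, 5, 7, 10, 12}
|A - A| = 13

A - A = {-12, -10, -7, -5, -3, -2, 0, 2, 3, 5, 7, 10, 12}


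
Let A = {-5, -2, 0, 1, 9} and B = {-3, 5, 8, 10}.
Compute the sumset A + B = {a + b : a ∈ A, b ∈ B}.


A + B = {a + b : a ∈ A, b ∈ B}.
Enumerate all |A|·|B| = 5·4 = 20 pairs (a, b) and collect distinct sums.
a = -5: -5+-3=-8, -5+5=0, -5+8=3, -5+10=5
a = -2: -2+-3=-5, -2+5=3, -2+8=6, -2+10=8
a = 0: 0+-3=-3, 0+5=5, 0+8=8, 0+10=10
a = 1: 1+-3=-2, 1+5=6, 1+8=9, 1+10=11
a = 9: 9+-3=6, 9+5=14, 9+8=17, 9+10=19
Collecting distinct sums: A + B = {-8, -5, -3, -2, 0, 3, 5, 6, 8, 9, 10, 11, 14, 17, 19}
|A + B| = 15

A + B = {-8, -5, -3, -2, 0, 3, 5, 6, 8, 9, 10, 11, 14, 17, 19}


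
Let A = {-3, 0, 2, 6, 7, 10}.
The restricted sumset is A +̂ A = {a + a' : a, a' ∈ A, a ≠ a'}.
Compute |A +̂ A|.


Restricted sumset: A +̂ A = {a + a' : a ∈ A, a' ∈ A, a ≠ a'}.
Equivalently, take A + A and drop any sum 2a that is achievable ONLY as a + a for a ∈ A (i.e. sums representable only with equal summands).
Enumerate pairs (a, a') with a < a' (symmetric, so each unordered pair gives one sum; this covers all a ≠ a'):
  -3 + 0 = -3
  -3 + 2 = -1
  -3 + 6 = 3
  -3 + 7 = 4
  -3 + 10 = 7
  0 + 2 = 2
  0 + 6 = 6
  0 + 7 = 7
  0 + 10 = 10
  2 + 6 = 8
  2 + 7 = 9
  2 + 10 = 12
  6 + 7 = 13
  6 + 10 = 16
  7 + 10 = 17
Collected distinct sums: {-3, -1, 2, 3, 4, 6, 7, 8, 9, 10, 12, 13, 16, 17}
|A +̂ A| = 14
(Reference bound: |A +̂ A| ≥ 2|A| - 3 for |A| ≥ 2, with |A| = 6 giving ≥ 9.)

|A +̂ A| = 14


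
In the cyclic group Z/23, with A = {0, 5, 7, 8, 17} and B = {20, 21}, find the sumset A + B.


Work in Z/23Z: reduce every sum a + b modulo 23.
Enumerate all 10 pairs:
a = 0: 0+20=20, 0+21=21
a = 5: 5+20=2, 5+21=3
a = 7: 7+20=4, 7+21=5
a = 8: 8+20=5, 8+21=6
a = 17: 17+20=14, 17+21=15
Distinct residues collected: {2, 3, 4, 5, 6, 14, 15, 20, 21}
|A + B| = 9 (out of 23 total residues).

A + B = {2, 3, 4, 5, 6, 14, 15, 20, 21}


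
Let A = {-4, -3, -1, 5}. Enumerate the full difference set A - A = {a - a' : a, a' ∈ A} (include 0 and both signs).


A - A = {a - a' : a, a' ∈ A}.
Compute a - a' for each ordered pair (a, a'):
a = -4: -4--4=0, -4--3=-1, -4--1=-3, -4-5=-9
a = -3: -3--4=1, -3--3=0, -3--1=-2, -3-5=-8
a = -1: -1--4=3, -1--3=2, -1--1=0, -1-5=-6
a = 5: 5--4=9, 5--3=8, 5--1=6, 5-5=0
Collecting distinct values (and noting 0 appears from a-a):
A - A = {-9, -8, -6, -3, -2, -1, 0, 1, 2, 3, 6, 8, 9}
|A - A| = 13

A - A = {-9, -8, -6, -3, -2, -1, 0, 1, 2, 3, 6, 8, 9}


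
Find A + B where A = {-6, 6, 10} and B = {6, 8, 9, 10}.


A + B = {a + b : a ∈ A, b ∈ B}.
Enumerate all |A|·|B| = 3·4 = 12 pairs (a, b) and collect distinct sums.
a = -6: -6+6=0, -6+8=2, -6+9=3, -6+10=4
a = 6: 6+6=12, 6+8=14, 6+9=15, 6+10=16
a = 10: 10+6=16, 10+8=18, 10+9=19, 10+10=20
Collecting distinct sums: A + B = {0, 2, 3, 4, 12, 14, 15, 16, 18, 19, 20}
|A + B| = 11

A + B = {0, 2, 3, 4, 12, 14, 15, 16, 18, 19, 20}


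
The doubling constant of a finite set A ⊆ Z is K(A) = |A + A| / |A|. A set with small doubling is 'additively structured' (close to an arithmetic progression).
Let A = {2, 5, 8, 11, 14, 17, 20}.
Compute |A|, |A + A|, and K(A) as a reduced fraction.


|A| = 7.
Compute A + A by enumerating all 49 pairs.
A + A = {4, 7, 10, 13, 16, 19, 22, 25, 28, 31, 34, 37, 40}, so |A + A| = 13.
K = |A + A| / |A| = 13/7 (already in lowest terms) ≈ 1.8571.
Reference: AP of size 7 gives K = 13/7 ≈ 1.8571; a fully generic set of size 7 gives K ≈ 4.0000.

|A| = 7, |A + A| = 13, K = 13/7.


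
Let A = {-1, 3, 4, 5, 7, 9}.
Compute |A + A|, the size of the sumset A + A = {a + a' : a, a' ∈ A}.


A + A = {a + a' : a, a' ∈ A}; |A| = 6.
General bounds: 2|A| - 1 ≤ |A + A| ≤ |A|(|A|+1)/2, i.e. 11 ≤ |A + A| ≤ 21.
Lower bound 2|A|-1 is attained iff A is an arithmetic progression.
Enumerate sums a + a' for a ≤ a' (symmetric, so this suffices):
a = -1: -1+-1=-2, -1+3=2, -1+4=3, -1+5=4, -1+7=6, -1+9=8
a = 3: 3+3=6, 3+4=7, 3+5=8, 3+7=10, 3+9=12
a = 4: 4+4=8, 4+5=9, 4+7=11, 4+9=13
a = 5: 5+5=10, 5+7=12, 5+9=14
a = 7: 7+7=14, 7+9=16
a = 9: 9+9=18
Distinct sums: {-2, 2, 3, 4, 6, 7, 8, 9, 10, 11, 12, 13, 14, 16, 18}
|A + A| = 15

|A + A| = 15


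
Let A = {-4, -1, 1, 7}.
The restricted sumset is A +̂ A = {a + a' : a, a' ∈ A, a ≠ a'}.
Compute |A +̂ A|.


Restricted sumset: A +̂ A = {a + a' : a ∈ A, a' ∈ A, a ≠ a'}.
Equivalently, take A + A and drop any sum 2a that is achievable ONLY as a + a for a ∈ A (i.e. sums representable only with equal summands).
Enumerate pairs (a, a') with a < a' (symmetric, so each unordered pair gives one sum; this covers all a ≠ a'):
  -4 + -1 = -5
  -4 + 1 = -3
  -4 + 7 = 3
  -1 + 1 = 0
  -1 + 7 = 6
  1 + 7 = 8
Collected distinct sums: {-5, -3, 0, 3, 6, 8}
|A +̂ A| = 6
(Reference bound: |A +̂ A| ≥ 2|A| - 3 for |A| ≥ 2, with |A| = 4 giving ≥ 5.)

|A +̂ A| = 6


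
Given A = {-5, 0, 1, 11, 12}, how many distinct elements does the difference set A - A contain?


A - A = {a - a' : a, a' ∈ A}; |A| = 5.
Bounds: 2|A|-1 ≤ |A - A| ≤ |A|² - |A| + 1, i.e. 9 ≤ |A - A| ≤ 21.
Note: 0 ∈ A - A always (from a - a). The set is symmetric: if d ∈ A - A then -d ∈ A - A.
Enumerate nonzero differences d = a - a' with a > a' (then include -d):
Positive differences: {1, 5, 6, 10, 11, 12, 16, 17}
Full difference set: {0} ∪ (positive diffs) ∪ (negative diffs).
|A - A| = 1 + 2·8 = 17 (matches direct enumeration: 17).

|A - A| = 17


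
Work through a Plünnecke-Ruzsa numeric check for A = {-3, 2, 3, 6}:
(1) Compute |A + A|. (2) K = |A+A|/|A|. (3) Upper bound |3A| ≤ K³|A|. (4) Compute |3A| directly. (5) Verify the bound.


|A| = 4.
Step 1: Compute A + A by enumerating all 16 pairs.
A + A = {-6, -1, 0, 3, 4, 5, 6, 8, 9, 12}, so |A + A| = 10.
Step 2: Doubling constant K = |A + A|/|A| = 10/4 = 10/4 ≈ 2.5000.
Step 3: Plünnecke-Ruzsa gives |3A| ≤ K³·|A| = (2.5000)³ · 4 ≈ 62.5000.
Step 4: Compute 3A = A + A + A directly by enumerating all triples (a,b,c) ∈ A³; |3A| = 18.
Step 5: Check 18 ≤ 62.5000? Yes ✓.

K = 10/4, Plünnecke-Ruzsa bound K³|A| ≈ 62.5000, |3A| = 18, inequality holds.


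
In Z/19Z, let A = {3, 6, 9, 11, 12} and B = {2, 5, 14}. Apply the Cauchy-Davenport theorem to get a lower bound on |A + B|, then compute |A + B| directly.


Cauchy-Davenport: |A + B| ≥ min(p, |A| + |B| - 1) for A, B nonempty in Z/pZ.
|A| = 5, |B| = 3, p = 19.
CD lower bound = min(19, 5 + 3 - 1) = min(19, 7) = 7.
Compute A + B mod 19 directly:
a = 3: 3+2=5, 3+5=8, 3+14=17
a = 6: 6+2=8, 6+5=11, 6+14=1
a = 9: 9+2=11, 9+5=14, 9+14=4
a = 11: 11+2=13, 11+5=16, 11+14=6
a = 12: 12+2=14, 12+5=17, 12+14=7
A + B = {1, 4, 5, 6, 7, 8, 11, 13, 14, 16, 17}, so |A + B| = 11.
Verify: 11 ≥ 7? Yes ✓.

CD lower bound = 7, actual |A + B| = 11.


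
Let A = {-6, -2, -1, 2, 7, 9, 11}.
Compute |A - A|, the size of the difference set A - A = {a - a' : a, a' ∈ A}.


A - A = {a - a' : a, a' ∈ A}; |A| = 7.
Bounds: 2|A|-1 ≤ |A - A| ≤ |A|² - |A| + 1, i.e. 13 ≤ |A - A| ≤ 43.
Note: 0 ∈ A - A always (from a - a). The set is symmetric: if d ∈ A - A then -d ∈ A - A.
Enumerate nonzero differences d = a - a' with a > a' (then include -d):
Positive differences: {1, 2, 3, 4, 5, 7, 8, 9, 10, 11, 12, 13, 15, 17}
Full difference set: {0} ∪ (positive diffs) ∪ (negative diffs).
|A - A| = 1 + 2·14 = 29 (matches direct enumeration: 29).

|A - A| = 29


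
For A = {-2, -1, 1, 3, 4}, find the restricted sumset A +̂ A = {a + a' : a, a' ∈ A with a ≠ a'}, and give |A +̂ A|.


Restricted sumset: A +̂ A = {a + a' : a ∈ A, a' ∈ A, a ≠ a'}.
Equivalently, take A + A and drop any sum 2a that is achievable ONLY as a + a for a ∈ A (i.e. sums representable only with equal summands).
Enumerate pairs (a, a') with a < a' (symmetric, so each unordered pair gives one sum; this covers all a ≠ a'):
  -2 + -1 = -3
  -2 + 1 = -1
  -2 + 3 = 1
  -2 + 4 = 2
  -1 + 1 = 0
  -1 + 3 = 2
  -1 + 4 = 3
  1 + 3 = 4
  1 + 4 = 5
  3 + 4 = 7
Collected distinct sums: {-3, -1, 0, 1, 2, 3, 4, 5, 7}
|A +̂ A| = 9
(Reference bound: |A +̂ A| ≥ 2|A| - 3 for |A| ≥ 2, with |A| = 5 giving ≥ 7.)

|A +̂ A| = 9


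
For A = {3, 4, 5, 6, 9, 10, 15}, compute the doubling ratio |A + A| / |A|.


|A| = 7.
Compute A + A by enumerating all 49 pairs.
A + A = {6, 7, 8, 9, 10, 11, 12, 13, 14, 15, 16, 18, 19, 20, 21, 24, 25, 30}, so |A + A| = 18.
K = |A + A| / |A| = 18/7 (already in lowest terms) ≈ 2.5714.
Reference: AP of size 7 gives K = 13/7 ≈ 1.8571; a fully generic set of size 7 gives K ≈ 4.0000.

|A| = 7, |A + A| = 18, K = 18/7.


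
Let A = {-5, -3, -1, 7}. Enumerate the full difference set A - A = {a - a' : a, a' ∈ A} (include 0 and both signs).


A - A = {a - a' : a, a' ∈ A}.
Compute a - a' for each ordered pair (a, a'):
a = -5: -5--5=0, -5--3=-2, -5--1=-4, -5-7=-12
a = -3: -3--5=2, -3--3=0, -3--1=-2, -3-7=-10
a = -1: -1--5=4, -1--3=2, -1--1=0, -1-7=-8
a = 7: 7--5=12, 7--3=10, 7--1=8, 7-7=0
Collecting distinct values (and noting 0 appears from a-a):
A - A = {-12, -10, -8, -4, -2, 0, 2, 4, 8, 10, 12}
|A - A| = 11

A - A = {-12, -10, -8, -4, -2, 0, 2, 4, 8, 10, 12}
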